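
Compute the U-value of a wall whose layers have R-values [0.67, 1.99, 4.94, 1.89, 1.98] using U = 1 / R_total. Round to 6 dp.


R_total = 0.67 + 1.99 + 4.94 + 1.89 + 1.98 = 11.47
U = 1/11.47 = 0.087184

0.087184


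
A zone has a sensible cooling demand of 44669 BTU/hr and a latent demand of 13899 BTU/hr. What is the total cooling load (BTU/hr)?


Qt = 44669 + 13899 = 58568 BTU/hr

58568 BTU/hr


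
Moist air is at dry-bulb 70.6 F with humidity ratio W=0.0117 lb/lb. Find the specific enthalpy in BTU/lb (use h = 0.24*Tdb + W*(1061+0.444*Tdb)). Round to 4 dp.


h = 0.24*70.6 + 0.0117*(1061+0.444*70.6) = 29.7245 BTU/lb

29.7245 BTU/lb


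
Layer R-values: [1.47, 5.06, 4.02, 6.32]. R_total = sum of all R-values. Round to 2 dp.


R_total = 1.47 + 5.06 + 4.02 + 6.32 = 16.87

16.87


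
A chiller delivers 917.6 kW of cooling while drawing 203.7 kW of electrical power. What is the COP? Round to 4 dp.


COP = 917.6 / 203.7 = 4.5047

4.5047


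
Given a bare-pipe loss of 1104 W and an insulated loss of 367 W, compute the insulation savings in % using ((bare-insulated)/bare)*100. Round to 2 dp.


Savings = ((1104-367)/1104)*100 = 66.76 %

66.76 %


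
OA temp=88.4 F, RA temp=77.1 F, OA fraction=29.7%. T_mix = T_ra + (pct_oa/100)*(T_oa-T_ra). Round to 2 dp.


T_mix = 77.1 + (29.7/100)*(88.4-77.1) = 80.46 F

80.46 F


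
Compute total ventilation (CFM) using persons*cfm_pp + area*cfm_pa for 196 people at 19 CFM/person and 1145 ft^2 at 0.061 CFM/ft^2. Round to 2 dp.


Total = 196*19 + 1145*0.061 = 3793.85 CFM

3793.85 CFM


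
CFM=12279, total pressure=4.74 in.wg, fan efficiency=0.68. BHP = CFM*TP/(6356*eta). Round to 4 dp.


BHP = 12279 * 4.74 / (6356 * 0.68) = 13.4663 hp

13.4663 hp


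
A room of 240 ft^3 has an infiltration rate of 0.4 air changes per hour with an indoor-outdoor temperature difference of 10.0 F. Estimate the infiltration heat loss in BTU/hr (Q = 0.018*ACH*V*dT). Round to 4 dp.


Q = 0.018 * 0.4 * 240 * 10.0 = 17.2800 BTU/hr

17.2800 BTU/hr


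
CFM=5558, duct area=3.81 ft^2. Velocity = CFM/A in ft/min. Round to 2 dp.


V = 5558 / 3.81 = 1458.79 ft/min

1458.79 ft/min


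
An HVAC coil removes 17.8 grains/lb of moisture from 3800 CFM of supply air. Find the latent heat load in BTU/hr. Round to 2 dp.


Q = 0.68 * 3800 * 17.8 = 45995.20 BTU/hr

45995.20 BTU/hr


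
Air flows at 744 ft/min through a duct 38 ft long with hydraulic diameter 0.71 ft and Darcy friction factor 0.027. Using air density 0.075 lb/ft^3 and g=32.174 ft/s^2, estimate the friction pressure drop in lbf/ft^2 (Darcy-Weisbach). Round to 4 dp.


v_fps = 744/60 = 12.4 ft/s
dp = 0.027*(38/0.71)*0.075*12.4^2/(2*32.174) = 0.2590 lbf/ft^2

0.2590 lbf/ft^2


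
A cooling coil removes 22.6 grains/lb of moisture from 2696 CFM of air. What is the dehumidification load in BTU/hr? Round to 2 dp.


Q = 0.68 * 2696 * 22.6 = 41432.13 BTU/hr

41432.13 BTU/hr


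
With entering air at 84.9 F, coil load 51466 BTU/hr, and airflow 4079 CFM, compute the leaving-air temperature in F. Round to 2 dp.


dT = 51466/(1.08*4079) = 11.6827
T_leave = 84.9 - 11.6827 = 73.22 F

73.22 F


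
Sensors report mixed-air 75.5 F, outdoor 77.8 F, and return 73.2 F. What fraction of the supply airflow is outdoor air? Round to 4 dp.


frac = (75.5 - 73.2) / (77.8 - 73.2) = 0.5000

0.5000


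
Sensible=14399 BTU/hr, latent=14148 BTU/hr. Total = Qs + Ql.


Qt = 14399 + 14148 = 28547 BTU/hr

28547 BTU/hr


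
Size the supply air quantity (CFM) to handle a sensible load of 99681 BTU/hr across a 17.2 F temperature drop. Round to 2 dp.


CFM = 99681 / (1.08 * 17.2) = 5366.12

5366.12 CFM


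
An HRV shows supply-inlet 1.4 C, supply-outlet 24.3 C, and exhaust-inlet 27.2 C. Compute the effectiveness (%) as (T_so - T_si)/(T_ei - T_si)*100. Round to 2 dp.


eff = (24.3-1.4)/(27.2-1.4)*100 = 88.76 %

88.76 %


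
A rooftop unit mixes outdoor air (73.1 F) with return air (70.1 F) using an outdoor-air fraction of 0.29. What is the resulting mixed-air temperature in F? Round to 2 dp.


T_mix = 0.29*73.1 + 0.71*70.1 = 70.97 F

70.97 F


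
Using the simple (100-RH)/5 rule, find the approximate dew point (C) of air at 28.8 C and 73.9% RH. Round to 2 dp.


Td = 28.8 - (100-73.9)/5 = 23.58 C

23.58 C


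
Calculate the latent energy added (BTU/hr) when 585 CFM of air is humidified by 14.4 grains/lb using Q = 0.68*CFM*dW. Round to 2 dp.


Q = 0.68 * 585 * 14.4 = 5728.32 BTU/hr

5728.32 BTU/hr


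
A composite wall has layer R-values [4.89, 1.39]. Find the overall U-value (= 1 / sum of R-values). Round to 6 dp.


R_total = 4.89 + 1.39 = 6.28
U = 1/6.28 = 0.159236

0.159236


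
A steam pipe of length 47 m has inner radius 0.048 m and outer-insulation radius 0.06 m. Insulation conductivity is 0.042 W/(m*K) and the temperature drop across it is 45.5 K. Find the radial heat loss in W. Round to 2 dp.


Q = 2*pi*0.042*47*45.5/ln(0.06/0.048) = 2529.03 W

2529.03 W


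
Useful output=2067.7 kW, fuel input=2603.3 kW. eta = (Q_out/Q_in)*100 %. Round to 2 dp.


eta = (2067.7/2603.3)*100 = 79.43 %

79.43 %


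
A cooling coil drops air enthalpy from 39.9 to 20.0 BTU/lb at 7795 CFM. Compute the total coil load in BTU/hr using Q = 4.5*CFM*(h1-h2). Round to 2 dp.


Q = 4.5 * 7795 * (39.9 - 20.0) = 698042.25 BTU/hr

698042.25 BTU/hr


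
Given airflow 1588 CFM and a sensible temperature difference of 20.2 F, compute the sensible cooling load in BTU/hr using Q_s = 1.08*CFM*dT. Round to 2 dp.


Q = 1.08 * 1588 * 20.2 = 34643.81 BTU/hr

34643.81 BTU/hr


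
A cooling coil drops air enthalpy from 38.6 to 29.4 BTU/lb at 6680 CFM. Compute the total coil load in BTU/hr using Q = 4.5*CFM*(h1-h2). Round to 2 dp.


Q = 4.5 * 6680 * (38.6 - 29.4) = 276552.00 BTU/hr

276552.00 BTU/hr


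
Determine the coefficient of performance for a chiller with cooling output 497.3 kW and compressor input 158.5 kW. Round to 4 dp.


COP = 497.3 / 158.5 = 3.1375

3.1375


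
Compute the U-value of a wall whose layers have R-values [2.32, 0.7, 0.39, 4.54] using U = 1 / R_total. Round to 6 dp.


R_total = 2.32 + 0.7 + 0.39 + 4.54 = 7.95
U = 1/7.95 = 0.125786

0.125786


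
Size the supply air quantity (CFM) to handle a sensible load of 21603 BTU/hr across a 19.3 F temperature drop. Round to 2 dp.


CFM = 21603 / (1.08 * 19.3) = 1036.41

1036.41 CFM


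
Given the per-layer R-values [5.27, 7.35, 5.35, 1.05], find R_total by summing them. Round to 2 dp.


R_total = 5.27 + 7.35 + 5.35 + 1.05 = 19.02

19.02


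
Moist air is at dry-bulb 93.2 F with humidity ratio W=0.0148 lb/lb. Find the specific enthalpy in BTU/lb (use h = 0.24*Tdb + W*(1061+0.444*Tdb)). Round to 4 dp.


h = 0.24*93.2 + 0.0148*(1061+0.444*93.2) = 38.6832 BTU/lb

38.6832 BTU/lb


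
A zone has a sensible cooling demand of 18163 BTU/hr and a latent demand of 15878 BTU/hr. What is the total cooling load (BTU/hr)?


Qt = 18163 + 15878 = 34041 BTU/hr

34041 BTU/hr


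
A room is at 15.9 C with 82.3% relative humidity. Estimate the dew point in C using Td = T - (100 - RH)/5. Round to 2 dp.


Td = 15.9 - (100-82.3)/5 = 12.36 C

12.36 C


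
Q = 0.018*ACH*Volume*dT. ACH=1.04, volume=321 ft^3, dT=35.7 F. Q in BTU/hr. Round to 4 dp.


Q = 0.018 * 1.04 * 321 * 35.7 = 214.5256 BTU/hr

214.5256 BTU/hr


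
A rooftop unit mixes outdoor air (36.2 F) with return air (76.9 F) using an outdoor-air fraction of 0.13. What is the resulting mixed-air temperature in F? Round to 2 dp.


T_mix = 0.13*36.2 + 0.87*76.9 = 71.61 F

71.61 F


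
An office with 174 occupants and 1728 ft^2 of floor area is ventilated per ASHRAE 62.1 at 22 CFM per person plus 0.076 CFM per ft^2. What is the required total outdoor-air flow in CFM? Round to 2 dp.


Total = 174*22 + 1728*0.076 = 3959.33 CFM

3959.33 CFM


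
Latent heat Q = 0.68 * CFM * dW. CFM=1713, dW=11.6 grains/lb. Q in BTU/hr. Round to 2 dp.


Q = 0.68 * 1713 * 11.6 = 13512.14 BTU/hr

13512.14 BTU/hr


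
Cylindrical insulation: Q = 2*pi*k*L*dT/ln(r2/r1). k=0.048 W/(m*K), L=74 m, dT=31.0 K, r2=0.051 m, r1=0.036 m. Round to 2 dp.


Q = 2*pi*0.048*74*31.0/ln(0.051/0.036) = 1986.34 W

1986.34 W


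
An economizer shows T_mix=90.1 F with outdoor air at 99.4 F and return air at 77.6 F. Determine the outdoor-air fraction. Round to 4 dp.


frac = (90.1 - 77.6) / (99.4 - 77.6) = 0.5734

0.5734


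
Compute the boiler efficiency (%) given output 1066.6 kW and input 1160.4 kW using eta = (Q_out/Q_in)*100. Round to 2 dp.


eta = (1066.6/1160.4)*100 = 91.92 %

91.92 %


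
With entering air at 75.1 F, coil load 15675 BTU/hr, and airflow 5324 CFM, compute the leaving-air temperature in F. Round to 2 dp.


dT = 15675/(1.08*5324) = 2.7261
T_leave = 75.1 - 2.7261 = 72.37 F

72.37 F


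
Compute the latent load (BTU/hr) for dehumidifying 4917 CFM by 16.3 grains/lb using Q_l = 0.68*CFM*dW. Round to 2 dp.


Q = 0.68 * 4917 * 16.3 = 54500.03 BTU/hr

54500.03 BTU/hr


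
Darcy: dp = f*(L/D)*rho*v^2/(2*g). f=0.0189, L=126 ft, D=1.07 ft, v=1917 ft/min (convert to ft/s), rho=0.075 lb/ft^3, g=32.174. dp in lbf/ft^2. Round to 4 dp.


v_fps = 1917/60 = 31.95 ft/s
dp = 0.0189*(126/1.07)*0.075*31.95^2/(2*32.174) = 2.6480 lbf/ft^2

2.6480 lbf/ft^2


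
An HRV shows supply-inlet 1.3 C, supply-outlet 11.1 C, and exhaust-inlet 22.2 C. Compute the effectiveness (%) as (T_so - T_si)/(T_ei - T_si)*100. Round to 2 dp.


eff = (11.1-1.3)/(22.2-1.3)*100 = 46.89 %

46.89 %


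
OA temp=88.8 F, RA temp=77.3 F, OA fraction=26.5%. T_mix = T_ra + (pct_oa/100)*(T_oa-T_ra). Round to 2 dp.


T_mix = 77.3 + (26.5/100)*(88.8-77.3) = 80.35 F

80.35 F


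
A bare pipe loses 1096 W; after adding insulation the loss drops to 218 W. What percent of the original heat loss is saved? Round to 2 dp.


Savings = ((1096-218)/1096)*100 = 80.11 %

80.11 %


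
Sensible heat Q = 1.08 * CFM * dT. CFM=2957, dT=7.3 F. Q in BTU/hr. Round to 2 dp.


Q = 1.08 * 2957 * 7.3 = 23312.99 BTU/hr

23312.99 BTU/hr


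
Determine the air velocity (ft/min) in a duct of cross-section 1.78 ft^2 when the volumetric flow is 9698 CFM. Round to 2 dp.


V = 9698 / 1.78 = 5448.31 ft/min

5448.31 ft/min


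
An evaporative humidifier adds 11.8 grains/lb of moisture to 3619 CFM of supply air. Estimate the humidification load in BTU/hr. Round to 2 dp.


Q = 0.68 * 3619 * 11.8 = 29038.86 BTU/hr

29038.86 BTU/hr


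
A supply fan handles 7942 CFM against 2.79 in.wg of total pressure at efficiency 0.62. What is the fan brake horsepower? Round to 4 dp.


BHP = 7942 * 2.79 / (6356 * 0.62) = 5.6229 hp

5.6229 hp


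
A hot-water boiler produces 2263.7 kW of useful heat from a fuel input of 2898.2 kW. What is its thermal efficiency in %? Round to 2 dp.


eta = (2263.7/2898.2)*100 = 78.11 %

78.11 %


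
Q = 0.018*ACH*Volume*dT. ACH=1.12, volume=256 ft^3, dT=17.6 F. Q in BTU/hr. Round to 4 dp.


Q = 0.018 * 1.12 * 256 * 17.6 = 90.8329 BTU/hr

90.8329 BTU/hr


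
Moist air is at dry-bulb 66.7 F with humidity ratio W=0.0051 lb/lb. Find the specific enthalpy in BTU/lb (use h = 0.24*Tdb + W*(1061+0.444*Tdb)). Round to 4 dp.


h = 0.24*66.7 + 0.0051*(1061+0.444*66.7) = 21.5701 BTU/lb

21.5701 BTU/lb


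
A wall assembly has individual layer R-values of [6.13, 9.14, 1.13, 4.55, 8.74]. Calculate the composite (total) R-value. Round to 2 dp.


R_total = 6.13 + 9.14 + 1.13 + 4.55 + 8.74 = 29.69

29.69


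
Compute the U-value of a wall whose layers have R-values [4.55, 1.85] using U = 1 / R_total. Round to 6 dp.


R_total = 4.55 + 1.85 = 6.40
U = 1/6.40 = 0.156250

0.156250


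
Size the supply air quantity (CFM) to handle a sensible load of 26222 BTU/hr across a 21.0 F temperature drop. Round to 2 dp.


CFM = 26222 / (1.08 * 21.0) = 1156.17

1156.17 CFM


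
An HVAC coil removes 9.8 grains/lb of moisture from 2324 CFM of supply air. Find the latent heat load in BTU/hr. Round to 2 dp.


Q = 0.68 * 2324 * 9.8 = 15487.14 BTU/hr

15487.14 BTU/hr


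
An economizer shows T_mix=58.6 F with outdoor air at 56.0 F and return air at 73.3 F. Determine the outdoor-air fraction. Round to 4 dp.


frac = (58.6 - 73.3) / (56.0 - 73.3) = 0.8497

0.8497


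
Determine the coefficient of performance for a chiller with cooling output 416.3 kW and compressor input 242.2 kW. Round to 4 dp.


COP = 416.3 / 242.2 = 1.7188

1.7188


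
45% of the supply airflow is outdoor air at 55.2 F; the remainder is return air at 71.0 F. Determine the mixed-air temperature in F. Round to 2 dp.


T_mix = 0.45*55.2 + 0.55*71.0 = 63.89 F

63.89 F


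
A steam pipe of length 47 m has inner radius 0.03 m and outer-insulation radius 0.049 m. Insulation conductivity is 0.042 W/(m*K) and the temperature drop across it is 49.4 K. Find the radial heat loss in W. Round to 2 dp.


Q = 2*pi*0.042*47*49.4/ln(0.049/0.03) = 1248.84 W

1248.84 W


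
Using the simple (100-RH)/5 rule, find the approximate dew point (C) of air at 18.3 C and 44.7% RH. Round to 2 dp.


Td = 18.3 - (100-44.7)/5 = 7.24 C

7.24 C


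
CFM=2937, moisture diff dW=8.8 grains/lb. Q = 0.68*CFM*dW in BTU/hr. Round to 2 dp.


Q = 0.68 * 2937 * 8.8 = 17575.01 BTU/hr

17575.01 BTU/hr


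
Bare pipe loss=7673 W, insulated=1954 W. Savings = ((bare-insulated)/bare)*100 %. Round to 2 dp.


Savings = ((7673-1954)/7673)*100 = 74.53 %

74.53 %


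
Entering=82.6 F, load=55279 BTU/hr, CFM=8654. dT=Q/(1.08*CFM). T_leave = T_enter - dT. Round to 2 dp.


dT = 55279/(1.08*8654) = 5.9145
T_leave = 82.6 - 5.9145 = 76.69 F

76.69 F


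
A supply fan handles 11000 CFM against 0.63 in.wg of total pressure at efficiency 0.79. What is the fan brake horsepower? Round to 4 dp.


BHP = 11000 * 0.63 / (6356 * 0.79) = 1.3801 hp

1.3801 hp


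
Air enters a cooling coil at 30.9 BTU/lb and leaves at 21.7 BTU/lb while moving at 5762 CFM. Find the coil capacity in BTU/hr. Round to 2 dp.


Q = 4.5 * 5762 * (30.9 - 21.7) = 238546.80 BTU/hr

238546.80 BTU/hr


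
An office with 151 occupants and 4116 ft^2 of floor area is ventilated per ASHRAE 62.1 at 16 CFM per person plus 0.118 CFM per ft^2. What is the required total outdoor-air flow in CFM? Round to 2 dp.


Total = 151*16 + 4116*0.118 = 2901.69 CFM

2901.69 CFM


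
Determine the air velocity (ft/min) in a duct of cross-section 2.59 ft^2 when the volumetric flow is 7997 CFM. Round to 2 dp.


V = 7997 / 2.59 = 3087.64 ft/min

3087.64 ft/min


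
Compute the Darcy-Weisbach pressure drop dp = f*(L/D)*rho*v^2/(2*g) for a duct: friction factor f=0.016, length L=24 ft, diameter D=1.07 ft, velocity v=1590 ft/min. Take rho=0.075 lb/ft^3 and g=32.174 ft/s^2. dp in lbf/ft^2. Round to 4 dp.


v_fps = 1590/60 = 26.5 ft/s
dp = 0.016*(24/1.07)*0.075*26.5^2/(2*32.174) = 0.2937 lbf/ft^2

0.2937 lbf/ft^2


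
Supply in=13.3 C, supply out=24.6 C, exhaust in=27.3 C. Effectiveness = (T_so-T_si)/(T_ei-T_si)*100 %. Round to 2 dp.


eff = (24.6-13.3)/(27.3-13.3)*100 = 80.71 %

80.71 %


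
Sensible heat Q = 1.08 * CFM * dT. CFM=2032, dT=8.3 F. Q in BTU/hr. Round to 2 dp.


Q = 1.08 * 2032 * 8.3 = 18214.85 BTU/hr

18214.85 BTU/hr


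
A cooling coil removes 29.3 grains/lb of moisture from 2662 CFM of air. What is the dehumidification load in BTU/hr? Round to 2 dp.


Q = 0.68 * 2662 * 29.3 = 53037.69 BTU/hr

53037.69 BTU/hr


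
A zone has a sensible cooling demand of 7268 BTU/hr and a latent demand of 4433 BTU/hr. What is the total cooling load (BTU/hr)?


Qt = 7268 + 4433 = 11701 BTU/hr

11701 BTU/hr


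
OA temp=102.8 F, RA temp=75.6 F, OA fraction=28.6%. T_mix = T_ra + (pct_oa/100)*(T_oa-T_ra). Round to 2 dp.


T_mix = 75.6 + (28.6/100)*(102.8-75.6) = 83.38 F

83.38 F


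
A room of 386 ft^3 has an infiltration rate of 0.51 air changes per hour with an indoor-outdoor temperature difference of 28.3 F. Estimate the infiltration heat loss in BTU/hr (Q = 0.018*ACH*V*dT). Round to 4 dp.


Q = 0.018 * 0.51 * 386 * 28.3 = 100.2805 BTU/hr

100.2805 BTU/hr


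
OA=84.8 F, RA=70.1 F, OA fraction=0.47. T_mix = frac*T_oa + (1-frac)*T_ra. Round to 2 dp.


T_mix = 0.47*84.8 + 0.53*70.1 = 77.01 F

77.01 F


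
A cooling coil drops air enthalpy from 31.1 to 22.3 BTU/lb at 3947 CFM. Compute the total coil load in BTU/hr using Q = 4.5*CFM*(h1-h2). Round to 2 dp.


Q = 4.5 * 3947 * (31.1 - 22.3) = 156301.20 BTU/hr

156301.20 BTU/hr


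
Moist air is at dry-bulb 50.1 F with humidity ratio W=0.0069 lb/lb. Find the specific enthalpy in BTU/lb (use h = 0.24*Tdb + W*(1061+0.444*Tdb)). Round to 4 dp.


h = 0.24*50.1 + 0.0069*(1061+0.444*50.1) = 19.4984 BTU/lb

19.4984 BTU/lb


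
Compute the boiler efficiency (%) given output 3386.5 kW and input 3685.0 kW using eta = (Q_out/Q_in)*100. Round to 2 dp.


eta = (3386.5/3685.0)*100 = 91.90 %

91.90 %


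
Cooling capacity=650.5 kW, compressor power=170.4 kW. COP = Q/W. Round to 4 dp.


COP = 650.5 / 170.4 = 3.8175

3.8175


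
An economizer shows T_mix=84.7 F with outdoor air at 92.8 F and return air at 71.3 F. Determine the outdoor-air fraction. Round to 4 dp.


frac = (84.7 - 71.3) / (92.8 - 71.3) = 0.6233

0.6233


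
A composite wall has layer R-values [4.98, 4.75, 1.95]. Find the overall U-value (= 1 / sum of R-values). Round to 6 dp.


R_total = 4.98 + 4.75 + 1.95 = 11.68
U = 1/11.68 = 0.085616

0.085616


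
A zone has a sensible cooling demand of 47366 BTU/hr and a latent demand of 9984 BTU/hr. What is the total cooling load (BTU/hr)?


Qt = 47366 + 9984 = 57350 BTU/hr

57350 BTU/hr


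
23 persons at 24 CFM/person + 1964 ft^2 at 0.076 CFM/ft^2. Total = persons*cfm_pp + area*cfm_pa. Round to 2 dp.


Total = 23*24 + 1964*0.076 = 701.26 CFM

701.26 CFM


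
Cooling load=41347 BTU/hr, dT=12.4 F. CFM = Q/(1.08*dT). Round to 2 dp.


CFM = 41347 / (1.08 * 12.4) = 3087.44

3087.44 CFM


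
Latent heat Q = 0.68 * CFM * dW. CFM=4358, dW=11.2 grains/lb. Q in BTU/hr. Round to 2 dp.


Q = 0.68 * 4358 * 11.2 = 33190.53 BTU/hr

33190.53 BTU/hr


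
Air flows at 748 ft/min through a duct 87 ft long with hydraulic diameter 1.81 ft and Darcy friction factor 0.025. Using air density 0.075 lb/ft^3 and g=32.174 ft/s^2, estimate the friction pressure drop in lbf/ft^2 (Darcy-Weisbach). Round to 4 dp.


v_fps = 748/60 = 12.4667 ft/s
dp = 0.025*(87/1.81)*0.075*12.4667^2/(2*32.174) = 0.2177 lbf/ft^2

0.2177 lbf/ft^2


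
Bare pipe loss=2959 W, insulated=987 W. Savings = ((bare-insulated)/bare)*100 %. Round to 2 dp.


Savings = ((2959-987)/2959)*100 = 66.64 %

66.64 %


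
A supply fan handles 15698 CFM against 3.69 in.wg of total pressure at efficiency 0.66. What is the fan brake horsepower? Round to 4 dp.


BHP = 15698 * 3.69 / (6356 * 0.66) = 13.8084 hp

13.8084 hp


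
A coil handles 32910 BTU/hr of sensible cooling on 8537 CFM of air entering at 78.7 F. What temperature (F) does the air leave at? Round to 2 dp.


dT = 32910/(1.08*8537) = 3.5694
T_leave = 78.7 - 3.5694 = 75.13 F

75.13 F


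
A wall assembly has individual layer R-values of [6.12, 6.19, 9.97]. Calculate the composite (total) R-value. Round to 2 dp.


R_total = 6.12 + 6.19 + 9.97 = 22.28

22.28


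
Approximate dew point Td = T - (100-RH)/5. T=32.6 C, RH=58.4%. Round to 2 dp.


Td = 32.6 - (100-58.4)/5 = 24.28 C

24.28 C


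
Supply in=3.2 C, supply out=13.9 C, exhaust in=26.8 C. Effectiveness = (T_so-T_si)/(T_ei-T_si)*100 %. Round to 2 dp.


eff = (13.9-3.2)/(26.8-3.2)*100 = 45.34 %

45.34 %


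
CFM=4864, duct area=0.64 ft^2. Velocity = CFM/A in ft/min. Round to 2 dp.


V = 4864 / 0.64 = 7600.00 ft/min

7600.00 ft/min


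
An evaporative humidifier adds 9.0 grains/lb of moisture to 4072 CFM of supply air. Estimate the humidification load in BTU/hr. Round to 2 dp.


Q = 0.68 * 4072 * 9.0 = 24920.64 BTU/hr

24920.64 BTU/hr


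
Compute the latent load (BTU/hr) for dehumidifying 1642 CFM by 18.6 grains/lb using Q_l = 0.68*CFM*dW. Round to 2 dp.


Q = 0.68 * 1642 * 18.6 = 20768.02 BTU/hr

20768.02 BTU/hr


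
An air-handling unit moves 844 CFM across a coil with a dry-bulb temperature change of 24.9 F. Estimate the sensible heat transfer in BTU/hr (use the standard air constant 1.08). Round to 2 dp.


Q = 1.08 * 844 * 24.9 = 22696.85 BTU/hr

22696.85 BTU/hr


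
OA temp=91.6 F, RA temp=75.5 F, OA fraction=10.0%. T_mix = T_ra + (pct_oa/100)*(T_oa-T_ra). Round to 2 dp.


T_mix = 75.5 + (10.0/100)*(91.6-75.5) = 77.11 F

77.11 F


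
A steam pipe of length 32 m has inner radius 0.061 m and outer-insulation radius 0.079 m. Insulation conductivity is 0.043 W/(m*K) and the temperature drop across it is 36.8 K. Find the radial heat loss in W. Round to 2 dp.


Q = 2*pi*0.043*32*36.8/ln(0.079/0.061) = 1230.44 W

1230.44 W


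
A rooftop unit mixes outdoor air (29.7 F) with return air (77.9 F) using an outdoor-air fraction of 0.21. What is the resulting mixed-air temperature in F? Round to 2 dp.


T_mix = 0.21*29.7 + 0.79*77.9 = 67.78 F

67.78 F


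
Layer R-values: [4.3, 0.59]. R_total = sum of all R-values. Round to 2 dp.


R_total = 4.3 + 0.59 = 4.89

4.89


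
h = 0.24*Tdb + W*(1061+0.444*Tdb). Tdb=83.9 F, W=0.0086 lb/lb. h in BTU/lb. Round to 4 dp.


h = 0.24*83.9 + 0.0086*(1061+0.444*83.9) = 29.5810 BTU/lb

29.5810 BTU/lb


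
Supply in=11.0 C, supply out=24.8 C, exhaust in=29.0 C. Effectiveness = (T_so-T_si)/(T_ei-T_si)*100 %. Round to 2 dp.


eff = (24.8-11.0)/(29.0-11.0)*100 = 76.67 %

76.67 %


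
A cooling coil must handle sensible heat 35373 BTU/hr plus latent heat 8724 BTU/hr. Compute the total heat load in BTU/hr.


Qt = 35373 + 8724 = 44097 BTU/hr

44097 BTU/hr


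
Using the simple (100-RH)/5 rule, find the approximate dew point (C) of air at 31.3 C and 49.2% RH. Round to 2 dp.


Td = 31.3 - (100-49.2)/5 = 21.14 C

21.14 C


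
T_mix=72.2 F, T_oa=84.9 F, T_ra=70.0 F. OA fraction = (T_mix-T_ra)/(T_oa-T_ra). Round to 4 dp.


frac = (72.2 - 70.0) / (84.9 - 70.0) = 0.1477

0.1477


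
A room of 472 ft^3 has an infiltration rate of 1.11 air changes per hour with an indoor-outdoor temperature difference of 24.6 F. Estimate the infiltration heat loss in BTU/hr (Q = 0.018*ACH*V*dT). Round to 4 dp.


Q = 0.018 * 1.11 * 472 * 24.6 = 231.9918 BTU/hr

231.9918 BTU/hr


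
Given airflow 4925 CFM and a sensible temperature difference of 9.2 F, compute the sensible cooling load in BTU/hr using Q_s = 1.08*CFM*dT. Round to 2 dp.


Q = 1.08 * 4925 * 9.2 = 48934.80 BTU/hr

48934.80 BTU/hr


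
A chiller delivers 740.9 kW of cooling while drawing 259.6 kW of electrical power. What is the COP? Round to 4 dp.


COP = 740.9 / 259.6 = 2.8540

2.8540


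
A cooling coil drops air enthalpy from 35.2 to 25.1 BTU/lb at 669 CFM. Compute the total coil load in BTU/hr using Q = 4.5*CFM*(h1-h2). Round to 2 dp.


Q = 4.5 * 669 * (35.2 - 25.1) = 30406.05 BTU/hr

30406.05 BTU/hr


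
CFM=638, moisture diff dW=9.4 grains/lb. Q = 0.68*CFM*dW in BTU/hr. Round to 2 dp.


Q = 0.68 * 638 * 9.4 = 4078.10 BTU/hr

4078.10 BTU/hr


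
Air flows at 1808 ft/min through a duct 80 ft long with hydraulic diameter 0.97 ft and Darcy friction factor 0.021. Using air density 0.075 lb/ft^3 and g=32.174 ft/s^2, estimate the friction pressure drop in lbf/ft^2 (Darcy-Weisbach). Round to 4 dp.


v_fps = 1808/60 = 30.1333 ft/s
dp = 0.021*(80/0.97)*0.075*30.1333^2/(2*32.174) = 1.8330 lbf/ft^2

1.8330 lbf/ft^2


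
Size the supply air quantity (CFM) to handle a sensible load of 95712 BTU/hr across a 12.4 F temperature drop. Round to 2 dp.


CFM = 95712 / (1.08 * 12.4) = 7146.95

7146.95 CFM


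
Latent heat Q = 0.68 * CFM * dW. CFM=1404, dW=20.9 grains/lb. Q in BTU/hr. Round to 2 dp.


Q = 0.68 * 1404 * 20.9 = 19953.65 BTU/hr

19953.65 BTU/hr


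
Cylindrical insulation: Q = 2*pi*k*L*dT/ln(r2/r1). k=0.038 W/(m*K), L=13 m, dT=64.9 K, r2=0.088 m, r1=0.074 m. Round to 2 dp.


Q = 2*pi*0.038*13*64.9/ln(0.088/0.074) = 1162.58 W

1162.58 W


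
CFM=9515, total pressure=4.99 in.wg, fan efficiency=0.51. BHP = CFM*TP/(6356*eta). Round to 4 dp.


BHP = 9515 * 4.99 / (6356 * 0.51) = 14.6472 hp

14.6472 hp


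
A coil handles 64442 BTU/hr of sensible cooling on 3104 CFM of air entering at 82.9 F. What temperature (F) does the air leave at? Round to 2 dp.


dT = 64442/(1.08*3104) = 19.2231
T_leave = 82.9 - 19.2231 = 63.68 F

63.68 F


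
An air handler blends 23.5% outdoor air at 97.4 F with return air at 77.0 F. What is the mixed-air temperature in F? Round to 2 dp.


T_mix = 77.0 + (23.5/100)*(97.4-77.0) = 81.79 F

81.79 F


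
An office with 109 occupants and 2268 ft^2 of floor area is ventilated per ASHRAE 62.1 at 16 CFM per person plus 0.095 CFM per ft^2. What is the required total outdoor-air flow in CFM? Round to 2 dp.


Total = 109*16 + 2268*0.095 = 1959.46 CFM

1959.46 CFM


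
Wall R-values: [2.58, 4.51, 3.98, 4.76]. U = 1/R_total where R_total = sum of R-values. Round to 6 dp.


R_total = 2.58 + 4.51 + 3.98 + 4.76 = 15.83
U = 1/15.83 = 0.063171

0.063171


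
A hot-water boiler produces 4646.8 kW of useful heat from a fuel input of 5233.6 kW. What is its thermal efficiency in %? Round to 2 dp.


eta = (4646.8/5233.6)*100 = 88.79 %

88.79 %


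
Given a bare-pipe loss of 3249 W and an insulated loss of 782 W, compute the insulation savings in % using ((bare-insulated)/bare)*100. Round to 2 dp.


Savings = ((3249-782)/3249)*100 = 75.93 %

75.93 %


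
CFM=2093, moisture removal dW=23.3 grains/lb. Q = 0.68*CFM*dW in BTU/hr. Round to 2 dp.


Q = 0.68 * 2093 * 23.3 = 33161.49 BTU/hr

33161.49 BTU/hr


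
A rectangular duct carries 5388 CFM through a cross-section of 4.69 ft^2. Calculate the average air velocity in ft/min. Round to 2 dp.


V = 5388 / 4.69 = 1148.83 ft/min

1148.83 ft/min


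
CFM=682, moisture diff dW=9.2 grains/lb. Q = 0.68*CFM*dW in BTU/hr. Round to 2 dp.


Q = 0.68 * 682 * 9.2 = 4266.59 BTU/hr

4266.59 BTU/hr


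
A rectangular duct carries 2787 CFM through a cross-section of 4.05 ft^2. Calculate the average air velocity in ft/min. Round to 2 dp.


V = 2787 / 4.05 = 688.15 ft/min

688.15 ft/min


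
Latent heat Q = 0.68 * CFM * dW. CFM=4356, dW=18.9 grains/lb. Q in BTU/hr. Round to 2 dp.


Q = 0.68 * 4356 * 18.9 = 55983.31 BTU/hr

55983.31 BTU/hr


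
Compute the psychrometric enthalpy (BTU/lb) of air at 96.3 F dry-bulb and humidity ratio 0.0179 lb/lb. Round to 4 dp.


h = 0.24*96.3 + 0.0179*(1061+0.444*96.3) = 42.8693 BTU/lb

42.8693 BTU/lb


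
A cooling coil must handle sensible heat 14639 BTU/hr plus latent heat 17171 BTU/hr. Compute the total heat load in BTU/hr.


Qt = 14639 + 17171 = 31810 BTU/hr

31810 BTU/hr


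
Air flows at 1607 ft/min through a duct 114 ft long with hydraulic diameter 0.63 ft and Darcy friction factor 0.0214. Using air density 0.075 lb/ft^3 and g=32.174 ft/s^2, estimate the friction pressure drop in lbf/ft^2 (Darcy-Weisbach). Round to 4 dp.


v_fps = 1607/60 = 26.7833 ft/s
dp = 0.0214*(114/0.63)*0.075*26.7833^2/(2*32.174) = 3.2377 lbf/ft^2

3.2377 lbf/ft^2


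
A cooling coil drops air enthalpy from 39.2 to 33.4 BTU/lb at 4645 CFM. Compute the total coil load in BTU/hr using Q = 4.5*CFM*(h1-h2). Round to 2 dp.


Q = 4.5 * 4645 * (39.2 - 33.4) = 121234.50 BTU/hr

121234.50 BTU/hr


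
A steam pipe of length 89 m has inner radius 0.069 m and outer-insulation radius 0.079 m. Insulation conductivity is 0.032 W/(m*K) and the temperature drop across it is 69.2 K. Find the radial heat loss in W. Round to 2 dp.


Q = 2*pi*0.032*89*69.2/ln(0.079/0.069) = 9149.46 W

9149.46 W


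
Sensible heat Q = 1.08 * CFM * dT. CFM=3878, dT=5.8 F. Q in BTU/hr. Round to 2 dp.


Q = 1.08 * 3878 * 5.8 = 24291.79 BTU/hr

24291.79 BTU/hr


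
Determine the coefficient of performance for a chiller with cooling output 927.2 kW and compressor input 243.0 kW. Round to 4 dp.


COP = 927.2 / 243.0 = 3.8156

3.8156


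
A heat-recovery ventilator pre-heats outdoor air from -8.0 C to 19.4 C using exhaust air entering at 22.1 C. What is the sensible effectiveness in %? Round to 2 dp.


eff = (19.4-(-8.0))/(22.1-(-8.0))*100 = 91.03 %

91.03 %


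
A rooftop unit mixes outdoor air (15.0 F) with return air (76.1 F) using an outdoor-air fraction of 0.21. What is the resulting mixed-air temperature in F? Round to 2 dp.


T_mix = 0.21*15.0 + 0.79*76.1 = 63.27 F

63.27 F


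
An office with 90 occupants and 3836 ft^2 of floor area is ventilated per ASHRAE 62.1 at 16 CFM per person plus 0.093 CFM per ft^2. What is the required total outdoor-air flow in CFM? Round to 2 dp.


Total = 90*16 + 3836*0.093 = 1796.75 CFM

1796.75 CFM


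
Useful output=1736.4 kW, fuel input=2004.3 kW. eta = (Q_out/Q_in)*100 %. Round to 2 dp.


eta = (1736.4/2004.3)*100 = 86.63 %

86.63 %


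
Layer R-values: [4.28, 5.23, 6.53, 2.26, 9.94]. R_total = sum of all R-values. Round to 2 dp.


R_total = 4.28 + 5.23 + 6.53 + 2.26 + 9.94 = 28.24

28.24


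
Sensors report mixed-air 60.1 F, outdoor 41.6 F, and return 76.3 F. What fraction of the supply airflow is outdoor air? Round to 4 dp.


frac = (60.1 - 76.3) / (41.6 - 76.3) = 0.4669

0.4669


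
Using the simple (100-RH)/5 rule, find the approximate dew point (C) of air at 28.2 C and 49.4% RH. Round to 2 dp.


Td = 28.2 - (100-49.4)/5 = 18.08 C

18.08 C


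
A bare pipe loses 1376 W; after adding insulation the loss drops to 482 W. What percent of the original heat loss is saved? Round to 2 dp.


Savings = ((1376-482)/1376)*100 = 64.97 %

64.97 %


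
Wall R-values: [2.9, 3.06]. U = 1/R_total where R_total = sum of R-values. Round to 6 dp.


R_total = 2.9 + 3.06 = 5.96
U = 1/5.96 = 0.167785

0.167785


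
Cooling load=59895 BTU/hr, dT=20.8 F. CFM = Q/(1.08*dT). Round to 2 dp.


CFM = 59895 / (1.08 * 20.8) = 2666.27

2666.27 CFM


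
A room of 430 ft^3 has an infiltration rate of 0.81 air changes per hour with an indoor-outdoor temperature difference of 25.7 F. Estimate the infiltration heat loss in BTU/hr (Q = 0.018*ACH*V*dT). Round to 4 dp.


Q = 0.018 * 0.81 * 430 * 25.7 = 161.1236 BTU/hr

161.1236 BTU/hr


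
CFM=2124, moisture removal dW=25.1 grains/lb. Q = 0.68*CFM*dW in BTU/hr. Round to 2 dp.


Q = 0.68 * 2124 * 25.1 = 36252.43 BTU/hr

36252.43 BTU/hr


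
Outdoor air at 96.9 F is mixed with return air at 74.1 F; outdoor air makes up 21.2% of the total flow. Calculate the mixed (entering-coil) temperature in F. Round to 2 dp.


T_mix = 74.1 + (21.2/100)*(96.9-74.1) = 78.93 F

78.93 F


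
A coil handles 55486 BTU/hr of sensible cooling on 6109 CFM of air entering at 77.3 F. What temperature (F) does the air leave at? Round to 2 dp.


dT = 55486/(1.08*6109) = 8.4099
T_leave = 77.3 - 8.4099 = 68.89 F

68.89 F


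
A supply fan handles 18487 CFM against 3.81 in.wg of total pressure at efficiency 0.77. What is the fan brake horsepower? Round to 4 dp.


BHP = 18487 * 3.81 / (6356 * 0.77) = 14.3919 hp

14.3919 hp


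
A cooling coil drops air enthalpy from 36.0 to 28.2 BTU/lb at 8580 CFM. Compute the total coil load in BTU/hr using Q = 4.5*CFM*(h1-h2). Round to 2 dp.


Q = 4.5 * 8580 * (36.0 - 28.2) = 301158.00 BTU/hr

301158.00 BTU/hr


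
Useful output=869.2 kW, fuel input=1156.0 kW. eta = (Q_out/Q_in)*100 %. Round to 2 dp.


eta = (869.2/1156.0)*100 = 75.19 %

75.19 %


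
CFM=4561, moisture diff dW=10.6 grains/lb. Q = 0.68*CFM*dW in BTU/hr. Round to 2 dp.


Q = 0.68 * 4561 * 10.6 = 32875.69 BTU/hr

32875.69 BTU/hr


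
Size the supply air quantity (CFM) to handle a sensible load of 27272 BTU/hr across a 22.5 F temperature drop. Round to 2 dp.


CFM = 27272 / (1.08 * 22.5) = 1122.30

1122.30 CFM


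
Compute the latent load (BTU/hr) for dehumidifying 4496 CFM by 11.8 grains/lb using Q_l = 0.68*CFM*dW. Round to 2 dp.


Q = 0.68 * 4496 * 11.8 = 36075.90 BTU/hr

36075.90 BTU/hr


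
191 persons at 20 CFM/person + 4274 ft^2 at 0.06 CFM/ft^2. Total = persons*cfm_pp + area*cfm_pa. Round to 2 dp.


Total = 191*20 + 4274*0.06 = 4076.44 CFM

4076.44 CFM


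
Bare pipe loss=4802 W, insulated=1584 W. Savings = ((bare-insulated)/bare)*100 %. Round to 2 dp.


Savings = ((4802-1584)/4802)*100 = 67.01 %

67.01 %


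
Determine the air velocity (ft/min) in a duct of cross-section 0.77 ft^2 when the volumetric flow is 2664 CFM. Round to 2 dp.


V = 2664 / 0.77 = 3459.74 ft/min

3459.74 ft/min


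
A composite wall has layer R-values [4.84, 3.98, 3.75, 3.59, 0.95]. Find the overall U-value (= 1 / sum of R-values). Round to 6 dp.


R_total = 4.84 + 3.98 + 3.75 + 3.59 + 0.95 = 17.11
U = 1/17.11 = 0.058445

0.058445


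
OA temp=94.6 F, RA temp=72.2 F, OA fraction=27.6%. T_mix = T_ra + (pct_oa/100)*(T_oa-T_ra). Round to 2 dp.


T_mix = 72.2 + (27.6/100)*(94.6-72.2) = 78.38 F

78.38 F


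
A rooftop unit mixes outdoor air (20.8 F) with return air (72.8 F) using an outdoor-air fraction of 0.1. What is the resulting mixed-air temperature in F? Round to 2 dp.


T_mix = 0.1*20.8 + 0.9*72.8 = 67.60 F

67.60 F


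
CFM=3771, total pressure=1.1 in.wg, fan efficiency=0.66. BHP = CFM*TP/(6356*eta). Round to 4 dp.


BHP = 3771 * 1.1 / (6356 * 0.66) = 0.9888 hp

0.9888 hp


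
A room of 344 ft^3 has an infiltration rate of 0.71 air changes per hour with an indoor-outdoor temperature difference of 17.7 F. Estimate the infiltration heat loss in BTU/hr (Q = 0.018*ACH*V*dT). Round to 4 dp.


Q = 0.018 * 0.71 * 344 * 17.7 = 77.8149 BTU/hr

77.8149 BTU/hr


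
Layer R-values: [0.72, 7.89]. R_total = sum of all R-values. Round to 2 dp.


R_total = 0.72 + 7.89 = 8.61

8.61


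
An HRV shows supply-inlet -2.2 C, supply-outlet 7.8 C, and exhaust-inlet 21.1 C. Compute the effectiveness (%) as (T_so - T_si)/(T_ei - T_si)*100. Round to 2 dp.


eff = (7.8-(-2.2))/(21.1-(-2.2))*100 = 42.92 %

42.92 %


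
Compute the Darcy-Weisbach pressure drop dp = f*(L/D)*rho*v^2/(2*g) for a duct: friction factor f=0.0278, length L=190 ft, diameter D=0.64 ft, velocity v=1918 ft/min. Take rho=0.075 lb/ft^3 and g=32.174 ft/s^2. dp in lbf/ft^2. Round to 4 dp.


v_fps = 1918/60 = 31.9667 ft/s
dp = 0.0278*(190/0.64)*0.075*31.9667^2/(2*32.174) = 9.8297 lbf/ft^2

9.8297 lbf/ft^2


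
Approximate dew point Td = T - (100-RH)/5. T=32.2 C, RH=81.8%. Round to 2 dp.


Td = 32.2 - (100-81.8)/5 = 28.56 C

28.56 C


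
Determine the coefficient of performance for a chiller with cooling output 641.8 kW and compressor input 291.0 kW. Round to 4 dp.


COP = 641.8 / 291.0 = 2.2055

2.2055


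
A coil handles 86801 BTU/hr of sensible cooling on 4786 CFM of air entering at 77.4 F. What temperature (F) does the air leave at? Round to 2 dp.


dT = 86801/(1.08*4786) = 16.7930
T_leave = 77.4 - 16.7930 = 60.61 F

60.61 F


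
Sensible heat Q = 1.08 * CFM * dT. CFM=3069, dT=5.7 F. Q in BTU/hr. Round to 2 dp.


Q = 1.08 * 3069 * 5.7 = 18892.76 BTU/hr

18892.76 BTU/hr


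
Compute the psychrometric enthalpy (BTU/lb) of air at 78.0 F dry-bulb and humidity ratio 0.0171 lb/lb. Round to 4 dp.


h = 0.24*78.0 + 0.0171*(1061+0.444*78.0) = 37.4553 BTU/lb

37.4553 BTU/lb


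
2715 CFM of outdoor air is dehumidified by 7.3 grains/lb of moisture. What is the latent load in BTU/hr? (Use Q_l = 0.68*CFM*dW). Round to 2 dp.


Q = 0.68 * 2715 * 7.3 = 13477.26 BTU/hr

13477.26 BTU/hr


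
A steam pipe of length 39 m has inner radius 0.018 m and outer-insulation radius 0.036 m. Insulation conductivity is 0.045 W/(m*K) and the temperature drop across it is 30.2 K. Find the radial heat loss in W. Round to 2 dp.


Q = 2*pi*0.045*39*30.2/ln(0.036/0.018) = 480.44 W

480.44 W


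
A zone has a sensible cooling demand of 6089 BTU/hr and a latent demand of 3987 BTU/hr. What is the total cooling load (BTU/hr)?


Qt = 6089 + 3987 = 10076 BTU/hr

10076 BTU/hr


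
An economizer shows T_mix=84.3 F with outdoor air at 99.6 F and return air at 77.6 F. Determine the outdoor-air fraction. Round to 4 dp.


frac = (84.3 - 77.6) / (99.6 - 77.6) = 0.3045

0.3045


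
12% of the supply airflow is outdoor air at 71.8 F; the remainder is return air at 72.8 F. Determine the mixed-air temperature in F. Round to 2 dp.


T_mix = 0.12*71.8 + 0.88*72.8 = 72.68 F

72.68 F


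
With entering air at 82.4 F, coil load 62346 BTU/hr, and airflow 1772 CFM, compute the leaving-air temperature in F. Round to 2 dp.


dT = 62346/(1.08*1772) = 32.5778
T_leave = 82.4 - 32.5778 = 49.82 F

49.82 F


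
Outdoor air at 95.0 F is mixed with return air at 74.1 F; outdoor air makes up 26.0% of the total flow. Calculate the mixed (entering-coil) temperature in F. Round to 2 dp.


T_mix = 74.1 + (26.0/100)*(95.0-74.1) = 79.53 F

79.53 F


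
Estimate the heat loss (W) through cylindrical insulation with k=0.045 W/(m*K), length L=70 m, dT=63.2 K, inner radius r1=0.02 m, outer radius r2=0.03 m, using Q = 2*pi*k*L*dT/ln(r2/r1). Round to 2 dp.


Q = 2*pi*0.045*70*63.2/ln(0.03/0.02) = 3084.99 W

3084.99 W


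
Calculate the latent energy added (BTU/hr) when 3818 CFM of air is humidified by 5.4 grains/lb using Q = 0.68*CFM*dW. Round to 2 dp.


Q = 0.68 * 3818 * 5.4 = 14019.70 BTU/hr

14019.70 BTU/hr


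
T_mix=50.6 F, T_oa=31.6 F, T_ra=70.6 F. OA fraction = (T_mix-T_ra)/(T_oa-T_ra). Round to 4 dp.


frac = (50.6 - 70.6) / (31.6 - 70.6) = 0.5128

0.5128


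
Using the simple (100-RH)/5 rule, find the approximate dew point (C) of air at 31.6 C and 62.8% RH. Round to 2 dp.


Td = 31.6 - (100-62.8)/5 = 24.16 C

24.16 C


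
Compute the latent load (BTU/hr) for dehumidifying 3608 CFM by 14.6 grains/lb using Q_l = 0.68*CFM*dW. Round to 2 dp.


Q = 0.68 * 3608 * 14.6 = 35820.22 BTU/hr

35820.22 BTU/hr


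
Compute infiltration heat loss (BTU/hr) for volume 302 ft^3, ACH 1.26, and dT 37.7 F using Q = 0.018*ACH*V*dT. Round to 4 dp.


Q = 0.018 * 1.26 * 302 * 37.7 = 258.2209 BTU/hr

258.2209 BTU/hr


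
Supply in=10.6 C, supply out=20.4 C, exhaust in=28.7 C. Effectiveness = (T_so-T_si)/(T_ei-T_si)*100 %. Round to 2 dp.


eff = (20.4-10.6)/(28.7-10.6)*100 = 54.14 %

54.14 %


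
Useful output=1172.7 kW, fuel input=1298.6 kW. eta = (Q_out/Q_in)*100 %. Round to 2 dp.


eta = (1172.7/1298.6)*100 = 90.30 %

90.30 %


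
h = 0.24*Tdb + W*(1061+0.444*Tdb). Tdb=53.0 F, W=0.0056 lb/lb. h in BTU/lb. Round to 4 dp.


h = 0.24*53.0 + 0.0056*(1061+0.444*53.0) = 18.7934 BTU/lb

18.7934 BTU/lb


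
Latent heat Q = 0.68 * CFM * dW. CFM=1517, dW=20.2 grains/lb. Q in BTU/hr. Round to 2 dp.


Q = 0.68 * 1517 * 20.2 = 20837.51 BTU/hr

20837.51 BTU/hr


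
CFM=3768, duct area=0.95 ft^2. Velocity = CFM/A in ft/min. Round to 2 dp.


V = 3768 / 0.95 = 3966.32 ft/min

3966.32 ft/min


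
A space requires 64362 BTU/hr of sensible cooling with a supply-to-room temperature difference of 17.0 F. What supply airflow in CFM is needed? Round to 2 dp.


CFM = 64362 / (1.08 * 17.0) = 3505.56

3505.56 CFM


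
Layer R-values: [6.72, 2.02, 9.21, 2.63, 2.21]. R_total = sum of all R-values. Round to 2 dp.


R_total = 6.72 + 2.02 + 9.21 + 2.63 + 2.21 = 22.79

22.79


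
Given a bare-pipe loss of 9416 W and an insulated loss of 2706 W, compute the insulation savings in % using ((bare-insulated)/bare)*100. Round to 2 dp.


Savings = ((9416-2706)/9416)*100 = 71.26 %

71.26 %


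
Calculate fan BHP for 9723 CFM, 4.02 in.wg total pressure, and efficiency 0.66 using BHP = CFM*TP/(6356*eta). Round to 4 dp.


BHP = 9723 * 4.02 / (6356 * 0.66) = 9.3175 hp

9.3175 hp
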